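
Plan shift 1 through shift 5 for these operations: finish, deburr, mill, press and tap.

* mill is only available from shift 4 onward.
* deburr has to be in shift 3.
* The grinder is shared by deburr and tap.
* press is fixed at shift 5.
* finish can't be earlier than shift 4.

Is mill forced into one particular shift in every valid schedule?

No

mill can be shift 4 (e.g. tap in shift 1, mill in shift 4, press in shift 5, deburr in shift 3, finish in shift 4) or shift 5 (e.g. deburr=shift 3; finish=shift 4; mill=shift 5; press=shift 5; tap=shift 1).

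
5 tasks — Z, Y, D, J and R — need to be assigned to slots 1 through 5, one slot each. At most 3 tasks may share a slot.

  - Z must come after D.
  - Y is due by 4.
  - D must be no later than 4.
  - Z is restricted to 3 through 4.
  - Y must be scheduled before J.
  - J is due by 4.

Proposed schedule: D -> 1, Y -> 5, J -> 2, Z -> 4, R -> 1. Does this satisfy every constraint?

No. Y is due by 4 is not satisfied.

D must be no later than 4 — holds.
Z must come after D — holds.
Z is restricted to 3 through 4 — holds.
J is due by 4 — holds.
Y is due by 4 — violated.
Y must be scheduled before J — violated.
At most 3 tasks may share a slot — holds.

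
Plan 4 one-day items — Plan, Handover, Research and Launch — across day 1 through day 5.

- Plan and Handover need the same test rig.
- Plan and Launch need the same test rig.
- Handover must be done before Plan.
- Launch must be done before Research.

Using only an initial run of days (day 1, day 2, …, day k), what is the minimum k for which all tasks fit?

2 days

The precedence chain requires at least 2 distinct days.
2 works (last occupied day: day 2): for example Plan in day 2, Launch in day 1, Handover in day 1, Research in day 2.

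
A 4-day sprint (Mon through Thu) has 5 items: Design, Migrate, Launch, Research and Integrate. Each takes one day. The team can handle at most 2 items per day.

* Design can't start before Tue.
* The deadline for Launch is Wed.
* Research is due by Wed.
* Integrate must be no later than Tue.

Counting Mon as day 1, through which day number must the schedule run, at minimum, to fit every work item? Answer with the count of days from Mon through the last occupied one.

3

With at most 2 per day and 5 work items, at least 3 days are needed.
Design can't be placed before Tue — that is day 2 counting from Mon — so the schedule must run through at least 2 days.
3 works (last occupied day: Wed): for example Integrate=Mon; Launch=Tue; Research=Wed; Migrate=Mon; Design=Tue.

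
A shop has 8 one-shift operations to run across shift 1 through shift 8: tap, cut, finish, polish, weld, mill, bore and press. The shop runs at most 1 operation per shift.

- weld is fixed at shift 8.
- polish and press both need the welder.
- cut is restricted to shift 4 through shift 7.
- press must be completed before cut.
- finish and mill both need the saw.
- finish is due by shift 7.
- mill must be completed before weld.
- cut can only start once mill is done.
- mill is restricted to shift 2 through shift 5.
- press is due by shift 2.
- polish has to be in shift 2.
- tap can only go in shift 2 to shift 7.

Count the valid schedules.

Splitting on tap: it can be shift 3 (10), shift 4 (10), shift 5 (10), shift 6 (12), shift 7 (12). Listing each branch's schedules as (cut, finish, polish, weld, mill, bore, press) by shift number:
tap=shift 3: (5,6,2,8,4,7,1) (5,7,2,8,4,6,1) (6,4,2,8,5,7,1) (6,5,2,8,4,7,1) (6,7,2,8,4,5,1) (6,7,2,8,5,4,1) (7,4,2,8,5,6,1) (7,5,2,8,4,6,1) (7,6,2,8,4,5,1) (7,6,2,8,5,4,1) — 10.
tap=shift 4: (5,6,2,8,3,7,1) (5,7,2,8,3,6,1) (6,3,2,8,5,7,1) (6,5,2,8,3,7,1) (6,7,2,8,3,5,1) (6,7,2,8,5,3,1) (7,3,2,8,5,6,1) (7,5,2,8,3,6,1) (7,6,2,8,3,5,1) (7,6,2,8,5,3,1) — 10.
tap=shift 5: (4,6,2,8,3,7,1) (4,7,2,8,3,6,1) (6,3,2,8,4,7,1) (6,4,2,8,3,7,1) (6,7,2,8,3,4,1) (6,7,2,8,4,3,1) (7,3,2,8,4,6,1) (7,4,2,8,3,6,1) (7,6,2,8,3,4,1) (7,6,2,8,4,3,1) — 10.
tap=shift 6: (4,5,2,8,3,7,1) (4,7,2,8,3,5,1) (5,3,2,8,4,7,1) (5,4,2,8,3,7,1) (5,7,2,8,3,4,1) (5,7,2,8,4,3,1) (7,3,2,8,4,5,1) (7,3,2,8,5,4,1) (7,4,2,8,3,5,1) (7,4,2,8,5,3,1) (7,5,2,8,3,4,1) (7,5,2,8,4,3,1) — 12.
tap=shift 7: (4,5,2,8,3,6,1) (4,6,2,8,3,5,1) (5,3,2,8,4,6,1) (5,4,2,8,3,6,1) (5,6,2,8,3,4,1) (5,6,2,8,4,3,1) (6,3,2,8,4,5,1) (6,3,2,8,5,4,1) (6,4,2,8,3,5,1) (6,4,2,8,5,3,1) (6,5,2,8,3,4,1) (6,5,2,8,4,3,1) — 12.
Summing: 10 + 10 + 10 + 12 + 12 = 54.

54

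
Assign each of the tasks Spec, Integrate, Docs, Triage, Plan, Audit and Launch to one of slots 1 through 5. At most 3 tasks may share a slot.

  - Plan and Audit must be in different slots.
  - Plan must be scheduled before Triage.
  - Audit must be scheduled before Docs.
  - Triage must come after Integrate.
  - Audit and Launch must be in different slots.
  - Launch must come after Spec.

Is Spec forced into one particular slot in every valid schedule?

Spec can be 1 (e.g. Integrate in 1; Docs in 3; Spec in 1; Audit in 2; Triage in 2; Plan in 1; Launch in 3) or 2 (e.g. Plan in 1, Docs in 3, Integrate in 1, Triage in 2, Spec in 2, Launch in 3, Audit in 2).

No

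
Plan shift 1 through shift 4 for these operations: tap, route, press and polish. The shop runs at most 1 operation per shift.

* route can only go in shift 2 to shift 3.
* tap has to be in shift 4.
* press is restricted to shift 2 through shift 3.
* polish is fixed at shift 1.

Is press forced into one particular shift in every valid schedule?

press can be shift 2 (e.g. polish=shift 1, press=shift 2, tap=shift 4, route=shift 3) or shift 3 (e.g. polish in shift 1; press in shift 3; route in shift 2; tap in shift 4).

No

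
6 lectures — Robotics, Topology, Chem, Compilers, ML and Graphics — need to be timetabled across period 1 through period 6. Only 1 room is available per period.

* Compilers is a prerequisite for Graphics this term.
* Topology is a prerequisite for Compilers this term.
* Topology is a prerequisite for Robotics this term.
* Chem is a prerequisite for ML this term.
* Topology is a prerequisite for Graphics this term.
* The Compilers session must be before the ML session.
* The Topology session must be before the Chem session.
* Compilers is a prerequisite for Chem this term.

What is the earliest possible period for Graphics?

period 3

Precedence pushes Graphics to at least period 3.
Graphics at period 3 is achievable: Robotics in period 6, Chem in period 4, Topology in period 1, Compilers in period 2, ML in period 5, Graphics in period 3.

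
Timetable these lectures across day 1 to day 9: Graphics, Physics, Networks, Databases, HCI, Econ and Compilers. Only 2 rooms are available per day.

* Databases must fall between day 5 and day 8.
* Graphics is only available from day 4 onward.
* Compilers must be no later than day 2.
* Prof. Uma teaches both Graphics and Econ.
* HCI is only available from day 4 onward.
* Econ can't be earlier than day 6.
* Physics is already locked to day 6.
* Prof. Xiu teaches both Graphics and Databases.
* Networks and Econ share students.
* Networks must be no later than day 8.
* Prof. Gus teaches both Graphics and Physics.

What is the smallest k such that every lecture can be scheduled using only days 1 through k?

6

With at most 2 per day and 7 lectures, at least 4 days are needed.
Physics can't be placed before day 6, so the schedule must run through at least day 6.
6 works (last occupied day: day 6): for example Networks=day 1; Databases=day 5; Econ=day 6; Physics=day 6; Compilers=day 1; HCI=day 4; Graphics=day 4.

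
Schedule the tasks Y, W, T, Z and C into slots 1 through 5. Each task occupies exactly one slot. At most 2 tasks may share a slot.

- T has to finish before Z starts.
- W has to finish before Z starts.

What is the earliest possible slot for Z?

Precedence pushes Z to at least 2.
Z at 2 is achievable: W in 1, C in 3, Z in 2, T in 1, Y in 2.

2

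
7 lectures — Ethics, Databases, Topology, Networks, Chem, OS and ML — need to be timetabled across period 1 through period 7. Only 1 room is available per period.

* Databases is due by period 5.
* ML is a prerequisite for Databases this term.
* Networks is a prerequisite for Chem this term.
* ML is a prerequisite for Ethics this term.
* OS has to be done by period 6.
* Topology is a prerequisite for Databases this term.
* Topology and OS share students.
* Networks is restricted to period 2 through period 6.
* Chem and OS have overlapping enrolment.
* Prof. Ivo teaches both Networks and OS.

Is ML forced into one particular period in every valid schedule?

ML can be period 1 (e.g. OS=period 5, ML=period 1, Networks=period 4, Chem=period 7, Topology=period 2, Databases=period 3, Ethics=period 6) or period 2 (e.g. Databases in period 3; Chem in period 7; Networks in period 4; Topology in period 1; OS in period 5; Ethics in period 6; ML in period 2).

No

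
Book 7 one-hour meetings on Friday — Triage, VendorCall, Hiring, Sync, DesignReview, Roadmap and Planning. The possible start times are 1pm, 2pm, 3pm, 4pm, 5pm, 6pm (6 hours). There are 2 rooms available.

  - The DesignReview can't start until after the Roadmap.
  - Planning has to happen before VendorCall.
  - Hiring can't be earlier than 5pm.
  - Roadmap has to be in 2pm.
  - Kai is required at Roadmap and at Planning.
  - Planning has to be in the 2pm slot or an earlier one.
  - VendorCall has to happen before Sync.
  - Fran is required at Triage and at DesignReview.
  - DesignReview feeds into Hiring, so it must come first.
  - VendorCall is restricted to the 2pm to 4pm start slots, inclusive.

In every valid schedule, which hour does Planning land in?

1pm

Planning's window is 1pm–2pm.
Roadmap is fixed at 2pm, and Planning can't share a hour with Roadmap.
So Planning must be 1pm.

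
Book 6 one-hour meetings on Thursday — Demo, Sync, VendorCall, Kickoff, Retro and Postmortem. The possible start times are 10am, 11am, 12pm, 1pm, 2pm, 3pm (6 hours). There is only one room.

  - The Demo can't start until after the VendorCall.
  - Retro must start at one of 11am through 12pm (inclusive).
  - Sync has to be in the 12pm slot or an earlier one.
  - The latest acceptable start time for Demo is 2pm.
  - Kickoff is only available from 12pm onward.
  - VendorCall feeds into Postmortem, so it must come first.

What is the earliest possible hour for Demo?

Precedence pushes Demo to at least 11am; Demo's own window allows nothing later than 2pm.
Demo at 1pm is achievable: Kickoff -> 2pm; VendorCall -> 12pm; Postmortem -> 3pm; Sync -> 10am; Retro -> 11am; Demo -> 1pm.
Nothing earlier works — the capacity limit rule out every hour before 1pm.

1pm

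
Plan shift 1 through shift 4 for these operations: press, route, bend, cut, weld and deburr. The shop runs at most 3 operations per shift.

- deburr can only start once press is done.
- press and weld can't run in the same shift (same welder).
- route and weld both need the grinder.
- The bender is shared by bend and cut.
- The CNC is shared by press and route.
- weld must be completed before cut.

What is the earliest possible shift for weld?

Downstream work caps weld at shift 3.
weld at shift 1 is achievable: bend in shift 1; deburr in shift 3; cut in shift 2; route in shift 3; weld in shift 1; press in shift 2.

shift 1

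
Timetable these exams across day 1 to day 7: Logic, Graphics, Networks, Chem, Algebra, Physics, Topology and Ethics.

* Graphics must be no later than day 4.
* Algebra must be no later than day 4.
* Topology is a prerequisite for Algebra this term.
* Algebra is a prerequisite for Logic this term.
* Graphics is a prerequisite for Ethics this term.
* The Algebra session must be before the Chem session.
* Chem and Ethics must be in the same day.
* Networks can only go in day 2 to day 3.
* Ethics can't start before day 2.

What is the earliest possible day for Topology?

day 1

Downstream work caps Topology at day 3.
Topology at day 1 is achievable: Topology in day 1, Networks in day 2, Ethics in day 3, Algebra in day 2, Chem in day 3, Physics in day 1, Graphics in day 1, Logic in day 3.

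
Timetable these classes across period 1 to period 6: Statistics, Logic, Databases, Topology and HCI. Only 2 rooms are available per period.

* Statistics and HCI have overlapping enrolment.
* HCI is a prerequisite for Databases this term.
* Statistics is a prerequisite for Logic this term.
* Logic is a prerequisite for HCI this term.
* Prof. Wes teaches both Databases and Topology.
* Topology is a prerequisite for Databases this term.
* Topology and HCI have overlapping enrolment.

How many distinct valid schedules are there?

54

Splitting on Statistics: it can be period 1 (35), period 2 (15), period 3 (4). Listing each branch's schedules as (Logic, Databases, Topology, HCI) by period number:
Statistics=period 1: (2,4,1,3) (2,4,2,3) (2,5,1,3) (2,5,1,4) (2,5,2,3) (2,5,2,4) (2,5,3,4) (2,5,4,3) (2,6,1,3) (2,6,1,4) (2,6,1,5) (2,6,2,3) (2,6,2,4) (2,6,2,5) (2,6,3,4) (2,6,3,5) (2,6,4,3) (2,6,4,5) (2,6,5,3) (2,6,5,4) (3,5,1,4) (3,5,2,4) (3,5,3,4) (3,6,1,4) (3,6,1,5) (3,6,2,4) (3,6,2,5) (3,6,3,4) (3,6,3,5) (3,6,4,5) (3,6,5,4) (4,6,1,5) (4,6,2,5) (4,6,3,5) (4,6,4,5) — 35.
Statistics=period 2: (3,5,1,4) (3,5,2,4) (3,5,3,4) (3,6,1,4) (3,6,1,5) (3,6,2,4) (3,6,2,5) (3,6,3,4) (3,6,3,5) (3,6,4,5) (3,6,5,4) (4,6,1,5) (4,6,2,5) (4,6,3,5) (4,6,4,5) — 15.
Statistics=period 3: (4,6,1,5) (4,6,2,5) (4,6,3,5) (4,6,4,5) — 4.
Summing: 35 + 15 + 4 = 54.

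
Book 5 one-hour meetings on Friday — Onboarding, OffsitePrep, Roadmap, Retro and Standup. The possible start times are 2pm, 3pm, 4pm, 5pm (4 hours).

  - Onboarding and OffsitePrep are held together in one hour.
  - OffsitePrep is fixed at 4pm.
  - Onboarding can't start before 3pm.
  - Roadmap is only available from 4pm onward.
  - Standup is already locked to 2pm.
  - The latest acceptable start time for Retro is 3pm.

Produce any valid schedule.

Standup=2pm; Retro=2pm; Roadmap=4pm; OffsitePrep=4pm; Onboarding=4pm

Checking: Onboarding = OffsitePrep = 4pm; Roadmap=4pm in [4pm,5pm]; OffsitePrep=4pm in [4pm,4pm]; Retro=2pm in [2pm,3pm]; Standup=2pm in [2pm,2pm]; Onboarding=4pm in [3pm,5pm].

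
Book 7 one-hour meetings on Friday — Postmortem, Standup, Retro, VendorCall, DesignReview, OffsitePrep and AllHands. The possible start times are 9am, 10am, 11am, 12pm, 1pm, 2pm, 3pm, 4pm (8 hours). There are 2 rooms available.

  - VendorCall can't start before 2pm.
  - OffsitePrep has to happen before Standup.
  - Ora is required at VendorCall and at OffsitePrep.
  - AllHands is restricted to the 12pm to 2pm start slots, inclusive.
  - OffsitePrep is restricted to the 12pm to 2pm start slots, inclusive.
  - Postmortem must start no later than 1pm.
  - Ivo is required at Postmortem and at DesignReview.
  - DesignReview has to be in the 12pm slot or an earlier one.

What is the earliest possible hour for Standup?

Precedence pushes Standup to at least 1pm.
Standup at 1pm is achievable: OffsitePrep -> 12pm, DesignReview -> 9am, Retro -> 9am, Postmortem -> 10am, Standup -> 1pm, AllHands -> 12pm, VendorCall -> 2pm.

1pm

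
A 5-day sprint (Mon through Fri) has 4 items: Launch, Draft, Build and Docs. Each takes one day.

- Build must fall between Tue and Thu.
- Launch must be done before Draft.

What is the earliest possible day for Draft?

Tue

Precedence pushes Draft to at least Tue.
Draft at Tue is achievable: Draft=Tue; Build=Tue; Docs=Mon; Launch=Mon.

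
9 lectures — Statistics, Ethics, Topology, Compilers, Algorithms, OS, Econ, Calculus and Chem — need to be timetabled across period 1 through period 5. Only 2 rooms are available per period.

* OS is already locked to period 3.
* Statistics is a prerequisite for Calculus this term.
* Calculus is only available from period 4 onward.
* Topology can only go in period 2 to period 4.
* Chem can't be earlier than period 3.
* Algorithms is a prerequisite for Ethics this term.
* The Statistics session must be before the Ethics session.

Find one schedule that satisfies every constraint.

Chem -> period 3; Calculus -> period 4; Econ -> period 5; Topology -> period 2; Compilers -> period 4; OS -> period 3; Algorithms -> period 1; Statistics -> period 1; Ethics -> period 2

Checking: Algorithms(period 1) before Ethics(period 2); Statistics(period 1) before Calculus(period 4); Statistics(period 1) before Ethics(period 2); Topology=period 2 in [period 2,period 4]; Chem=period 3 in [period 3,period 5]; Calculus=period 4 in [period 4,period 5]; OS=period 3 in [period 3,period 3]; max 2 per period (cap 2).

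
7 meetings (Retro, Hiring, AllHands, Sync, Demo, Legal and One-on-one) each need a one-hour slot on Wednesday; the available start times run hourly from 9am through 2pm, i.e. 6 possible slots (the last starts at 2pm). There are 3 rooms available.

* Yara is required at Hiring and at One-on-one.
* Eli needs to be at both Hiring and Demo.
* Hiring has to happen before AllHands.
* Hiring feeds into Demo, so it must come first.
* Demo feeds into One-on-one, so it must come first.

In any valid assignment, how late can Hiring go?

Downstream work caps Hiring at 12pm.
Hiring at 12pm is achievable: Hiring in 12pm; Demo in 1pm; Legal in 9am; Retro in 9am; One-on-one in 2pm; AllHands in 1pm; Sync in 9am.

12pm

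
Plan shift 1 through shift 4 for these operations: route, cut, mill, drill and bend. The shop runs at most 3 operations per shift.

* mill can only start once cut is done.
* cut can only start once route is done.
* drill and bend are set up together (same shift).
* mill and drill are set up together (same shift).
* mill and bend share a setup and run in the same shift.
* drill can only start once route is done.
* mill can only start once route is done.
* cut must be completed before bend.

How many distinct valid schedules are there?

4

Enumerating: bend in shift 3, route in shift 1, cut in shift 2, drill in shift 3, mill in shift 3 | mill -> shift 4, bend -> shift 4, cut -> shift 2, route -> shift 1, drill -> shift 4 | drill -> shift 4; bend -> shift 4; mill -> shift 4; route -> shift 1; cut -> shift 3 | route in shift 2; drill in shift 4; cut in shift 3; bend in shift 4; mill in shift 4.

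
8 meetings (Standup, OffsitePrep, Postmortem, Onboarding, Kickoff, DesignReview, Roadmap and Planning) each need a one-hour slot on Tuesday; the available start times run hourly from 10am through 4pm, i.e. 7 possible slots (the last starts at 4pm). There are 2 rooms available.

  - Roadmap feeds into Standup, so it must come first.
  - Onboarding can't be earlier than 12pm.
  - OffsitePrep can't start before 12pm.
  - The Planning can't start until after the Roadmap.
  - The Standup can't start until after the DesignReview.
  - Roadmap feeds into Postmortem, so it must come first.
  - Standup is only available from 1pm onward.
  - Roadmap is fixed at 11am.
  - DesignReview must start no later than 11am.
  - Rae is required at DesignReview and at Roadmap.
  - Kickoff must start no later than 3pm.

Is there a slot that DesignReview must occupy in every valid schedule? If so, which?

10am

DesignReview's window is 10am–11am.
Roadmap is fixed at 11am, and DesignReview can't share a slot with Roadmap.
So DesignReview must be 10am.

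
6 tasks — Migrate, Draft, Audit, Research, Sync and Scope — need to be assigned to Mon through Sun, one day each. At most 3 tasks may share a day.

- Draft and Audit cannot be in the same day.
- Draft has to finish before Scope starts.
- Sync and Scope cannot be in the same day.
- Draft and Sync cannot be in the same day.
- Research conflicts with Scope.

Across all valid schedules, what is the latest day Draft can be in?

Downstream work caps Draft at Sat.
Draft at Sat is achievable: Sync=Tue; Audit=Mon; Migrate=Mon; Scope=Sun; Research=Mon; Draft=Sat.

Sat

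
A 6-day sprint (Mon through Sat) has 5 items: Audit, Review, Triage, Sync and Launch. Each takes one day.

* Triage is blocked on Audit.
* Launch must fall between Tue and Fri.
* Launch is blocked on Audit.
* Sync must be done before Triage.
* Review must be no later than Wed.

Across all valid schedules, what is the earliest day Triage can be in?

Precedence pushes Triage to at least Tue.
Triage at Tue is achievable: Triage -> Tue; Sync -> Mon; Audit -> Mon; Launch -> Tue; Review -> Mon.

Tue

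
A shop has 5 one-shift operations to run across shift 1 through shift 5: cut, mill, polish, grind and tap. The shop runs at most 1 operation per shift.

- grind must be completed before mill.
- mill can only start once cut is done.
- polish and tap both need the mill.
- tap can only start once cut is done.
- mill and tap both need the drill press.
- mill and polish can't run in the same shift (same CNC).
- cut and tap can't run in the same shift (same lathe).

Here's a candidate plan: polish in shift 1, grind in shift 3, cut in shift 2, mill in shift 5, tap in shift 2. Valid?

Invalid. cut and tap can't run in the same shift (same lathe).

mill and tap both need the drill press — holds.
grind must be completed before mill — holds.
The shop runs at most 1 operation per shift — violated.
mill can only start once cut is done — holds.
polish and tap both need the mill — holds.
mill and polish can't run in the same shift (same CNC) — holds.
cut and tap can't run in the same shift (same lathe) — violated.
tap can only start once cut is done — violated.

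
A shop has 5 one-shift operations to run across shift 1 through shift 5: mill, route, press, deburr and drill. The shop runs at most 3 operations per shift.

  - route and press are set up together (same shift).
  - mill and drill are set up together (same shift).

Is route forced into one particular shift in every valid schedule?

No

route can be shift 1 (e.g. deburr -> shift 1, mill -> shift 2, drill -> shift 2, press -> shift 1, route -> shift 1) or shift 2 (e.g. drill in shift 1; mill in shift 1; press in shift 2; route in shift 2; deburr in shift 1).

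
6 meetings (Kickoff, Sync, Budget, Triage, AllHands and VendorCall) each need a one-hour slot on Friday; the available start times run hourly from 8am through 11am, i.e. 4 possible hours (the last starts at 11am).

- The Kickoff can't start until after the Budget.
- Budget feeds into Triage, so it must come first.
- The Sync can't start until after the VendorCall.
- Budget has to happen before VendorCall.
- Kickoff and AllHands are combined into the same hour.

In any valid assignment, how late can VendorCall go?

10am

Precedence pushes VendorCall to at least 9am; downstream work caps VendorCall at 10am.
VendorCall at 10am is achievable: VendorCall in 10am; Triage in 9am; Sync in 11am; Kickoff in 9am; Budget in 8am; AllHands in 9am.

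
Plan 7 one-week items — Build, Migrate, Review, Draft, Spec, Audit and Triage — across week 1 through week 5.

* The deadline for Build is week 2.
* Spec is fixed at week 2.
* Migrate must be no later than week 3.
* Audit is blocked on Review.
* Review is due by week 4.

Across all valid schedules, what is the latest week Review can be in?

week 4

Review's own window allows nothing later than week 4.
Review at week 4 is achievable: Review in week 4, Draft in week 1, Spec in week 2, Migrate in week 1, Triage in week 1, Build in week 1, Audit in week 5.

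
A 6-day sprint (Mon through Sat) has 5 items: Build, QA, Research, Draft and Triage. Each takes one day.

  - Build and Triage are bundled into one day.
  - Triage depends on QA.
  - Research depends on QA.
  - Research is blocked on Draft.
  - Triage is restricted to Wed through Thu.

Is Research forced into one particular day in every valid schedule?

No

Research can be Tue (e.g. Triage in Wed; Build in Wed; Draft in Mon; QA in Mon; Research in Tue) or Wed (e.g. Research=Wed, Triage=Wed, Build=Wed, Draft=Mon, QA=Mon).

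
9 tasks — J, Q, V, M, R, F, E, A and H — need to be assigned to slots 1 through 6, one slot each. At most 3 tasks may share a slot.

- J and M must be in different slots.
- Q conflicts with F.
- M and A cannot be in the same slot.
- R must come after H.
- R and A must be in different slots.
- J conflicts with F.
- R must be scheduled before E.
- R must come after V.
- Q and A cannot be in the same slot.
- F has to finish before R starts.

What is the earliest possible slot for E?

3

Precedence pushes E to at least 3.
E at 3 is achievable: V=1, Q=2, H=1, M=3, F=1, E=3, R=2, A=4, J=2.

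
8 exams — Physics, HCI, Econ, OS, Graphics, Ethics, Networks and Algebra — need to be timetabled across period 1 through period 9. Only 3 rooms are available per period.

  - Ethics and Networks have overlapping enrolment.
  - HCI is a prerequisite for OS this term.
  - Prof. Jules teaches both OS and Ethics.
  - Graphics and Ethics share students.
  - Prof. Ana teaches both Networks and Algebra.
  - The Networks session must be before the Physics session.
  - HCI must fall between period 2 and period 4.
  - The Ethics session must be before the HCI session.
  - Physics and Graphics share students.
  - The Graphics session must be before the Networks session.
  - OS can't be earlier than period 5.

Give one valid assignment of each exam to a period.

Graphics -> period 2; Ethics -> period 1; Physics -> period 4; Algebra -> period 1; Econ -> period 1; OS -> period 5; Networks -> period 3; HCI -> period 2

Checking: Networks(period 3) before Physics(period 4); HCI(period 2) before OS(period 5); Ethics(period 1) before HCI(period 2); Graphics(period 2) before Networks(period 3); Ethics(period 1) != Networks(period 3); Networks(period 3) != Algebra(period 1); Physics(period 4) != Graphics(period 2); Graphics(period 2) != Ethics(period 1); OS(period 5) != Ethics(period 1); HCI=period 2 in [period 2,period 4]; OS=period 5 in [period 5,period 9]; max 3 per period (cap 3).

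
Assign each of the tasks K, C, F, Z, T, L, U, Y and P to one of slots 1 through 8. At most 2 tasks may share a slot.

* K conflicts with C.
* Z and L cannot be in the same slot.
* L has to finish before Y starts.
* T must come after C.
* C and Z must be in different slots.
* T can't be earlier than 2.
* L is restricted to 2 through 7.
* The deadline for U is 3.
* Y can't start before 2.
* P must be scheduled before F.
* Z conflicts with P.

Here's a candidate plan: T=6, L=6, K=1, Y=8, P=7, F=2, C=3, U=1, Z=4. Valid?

No. P must be scheduled before F is not satisfied.

The deadline for U is 3 — holds.
L is restricted to 2 through 7 — holds.
T can't be earlier than 2 — holds.
Z and L cannot be in the same slot — holds.
Z conflicts with P — holds.
C and Z must be in different slots — holds.
Y can't start before 2 — holds.
P must be scheduled before F — violated.
K conflicts with C — holds.
T must come after C — holds.
L has to finish before Y starts — holds.
At most 2 tasks may share a slot — holds.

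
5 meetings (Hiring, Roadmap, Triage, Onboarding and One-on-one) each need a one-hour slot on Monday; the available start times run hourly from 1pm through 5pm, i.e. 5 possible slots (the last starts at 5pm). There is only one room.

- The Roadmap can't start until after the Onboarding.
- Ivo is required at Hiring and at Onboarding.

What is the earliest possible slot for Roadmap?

2pm

Precedence pushes Roadmap to at least 2pm.
Roadmap at 2pm is achievable: One-on-one in 5pm, Hiring in 3pm, Triage in 4pm, Roadmap in 2pm, Onboarding in 1pm.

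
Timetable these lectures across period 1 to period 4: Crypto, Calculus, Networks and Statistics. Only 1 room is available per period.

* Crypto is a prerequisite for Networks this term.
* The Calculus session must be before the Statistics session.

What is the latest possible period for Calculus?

Downstream work caps Calculus at period 3.
Calculus at period 3 is achievable: Crypto -> period 1; Calculus -> period 3; Networks -> period 2; Statistics -> period 4.

period 3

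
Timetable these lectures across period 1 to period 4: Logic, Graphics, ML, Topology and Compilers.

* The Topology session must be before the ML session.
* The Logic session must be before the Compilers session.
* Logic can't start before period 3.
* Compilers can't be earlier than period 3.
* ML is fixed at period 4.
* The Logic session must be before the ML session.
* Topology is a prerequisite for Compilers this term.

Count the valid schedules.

Splitting on Graphics: it can be period 1 (3), period 2 (3), period 3 (3), period 4 (3). Listing each branch's schedules as (Logic, ML, Topology, Compilers) by period number:
Graphics=period 1: (3,4,1,4) (3,4,2,4) (3,4,3,4) — 3.
Graphics=period 2: (3,4,1,4) (3,4,2,4) (3,4,3,4) — 3.
Graphics=period 3: (3,4,1,4) (3,4,2,4) (3,4,3,4) — 3.
Graphics=period 4: (3,4,1,4) (3,4,2,4) (3,4,3,4) — 3.
Summing: 3 + 3 + 3 + 3 = 12.

12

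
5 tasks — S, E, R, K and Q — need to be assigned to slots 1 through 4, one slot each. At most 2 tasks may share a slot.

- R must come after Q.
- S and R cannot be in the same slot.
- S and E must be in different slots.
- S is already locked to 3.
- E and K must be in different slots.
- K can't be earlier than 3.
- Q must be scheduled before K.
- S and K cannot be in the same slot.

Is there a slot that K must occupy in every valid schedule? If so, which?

K's window is 3–4.
S is fixed at 3, and K can't share a slot with S.
So K must be 4.

4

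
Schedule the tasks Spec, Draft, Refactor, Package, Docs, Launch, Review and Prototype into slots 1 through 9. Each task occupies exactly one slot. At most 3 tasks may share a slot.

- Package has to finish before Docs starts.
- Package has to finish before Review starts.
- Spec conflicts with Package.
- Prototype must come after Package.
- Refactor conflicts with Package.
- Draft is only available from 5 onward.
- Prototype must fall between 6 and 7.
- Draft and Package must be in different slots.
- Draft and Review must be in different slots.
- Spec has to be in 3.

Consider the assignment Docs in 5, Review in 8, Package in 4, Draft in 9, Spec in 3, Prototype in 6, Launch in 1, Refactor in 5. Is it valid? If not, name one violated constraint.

At most 3 tasks may share a slot — holds.
Draft and Package must be in different slots — holds.
Refactor conflicts with Package — holds.
Spec conflicts with Package — holds.
Package has to finish before Review starts — holds.
Prototype must fall between 6 and 7 — holds.
Package has to finish before Docs starts — holds.
Draft is only available from 5 onward — holds.
Draft and Review must be in different slots — holds.
Prototype must come after Package — holds.
Spec has to be in 3 — holds.

Yes, all constraints hold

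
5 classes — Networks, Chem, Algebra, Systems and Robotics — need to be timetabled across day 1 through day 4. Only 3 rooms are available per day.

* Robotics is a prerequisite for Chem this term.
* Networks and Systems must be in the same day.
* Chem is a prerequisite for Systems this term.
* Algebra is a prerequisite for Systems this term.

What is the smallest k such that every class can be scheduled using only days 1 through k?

The precedence chain requires at least 3 distinct days.
With at most 3 per day and 5 classes, at least 2 days are needed.
3 works (last occupied day: day 3): for example Networks -> day 3, Robotics -> day 1, Systems -> day 3, Algebra -> day 1, Chem -> day 2.

3 days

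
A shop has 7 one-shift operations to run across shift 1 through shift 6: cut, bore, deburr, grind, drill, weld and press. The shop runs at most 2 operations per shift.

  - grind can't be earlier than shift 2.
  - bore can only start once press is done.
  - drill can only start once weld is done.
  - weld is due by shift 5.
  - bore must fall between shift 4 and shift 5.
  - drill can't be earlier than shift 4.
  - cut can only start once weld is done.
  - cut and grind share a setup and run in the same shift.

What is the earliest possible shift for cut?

Precedence pushes cut to at least shift 2.
cut at shift 2 is achievable: cut in shift 2; bore in shift 4; deburr in shift 3; weld in shift 1; press in shift 1; drill in shift 4; grind in shift 2.

shift 2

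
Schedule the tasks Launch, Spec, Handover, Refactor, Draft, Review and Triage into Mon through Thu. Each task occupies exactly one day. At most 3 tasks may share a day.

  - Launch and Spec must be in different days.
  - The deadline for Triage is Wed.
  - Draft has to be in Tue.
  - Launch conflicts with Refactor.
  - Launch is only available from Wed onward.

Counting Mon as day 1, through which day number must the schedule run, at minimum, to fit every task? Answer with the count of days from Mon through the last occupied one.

3 days

With at most 3 per day and 7 tasks, at least 3 days are needed.
Launch can't be placed before Wed — that is day 3 counting from Mon — so the schedule must run through at least 3 days.
3 works (last occupied day: Wed): for example Triage in Tue, Review in Tue, Refactor in Mon, Spec in Mon, Draft in Tue, Launch in Wed, Handover in Mon.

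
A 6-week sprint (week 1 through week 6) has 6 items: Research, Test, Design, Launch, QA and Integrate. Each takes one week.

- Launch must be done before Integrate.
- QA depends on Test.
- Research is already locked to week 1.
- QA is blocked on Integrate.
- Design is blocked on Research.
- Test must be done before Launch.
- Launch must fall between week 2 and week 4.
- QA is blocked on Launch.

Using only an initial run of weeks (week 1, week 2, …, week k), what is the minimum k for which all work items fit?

The precedence chain requires at least 4 distinct weeks.
4 works (last occupied week: week 4): for example QA=week 4, Launch=week 2, Research=week 1, Design=week 2, Integrate=week 3, Test=week 1.

4 weeks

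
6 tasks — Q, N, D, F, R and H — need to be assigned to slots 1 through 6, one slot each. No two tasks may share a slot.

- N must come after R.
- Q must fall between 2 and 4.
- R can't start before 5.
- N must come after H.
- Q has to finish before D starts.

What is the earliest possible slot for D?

3

Precedence pushes D to at least 3.
D at 3 is achievable: D=3; F=4; Q=2; H=1; N=6; R=5.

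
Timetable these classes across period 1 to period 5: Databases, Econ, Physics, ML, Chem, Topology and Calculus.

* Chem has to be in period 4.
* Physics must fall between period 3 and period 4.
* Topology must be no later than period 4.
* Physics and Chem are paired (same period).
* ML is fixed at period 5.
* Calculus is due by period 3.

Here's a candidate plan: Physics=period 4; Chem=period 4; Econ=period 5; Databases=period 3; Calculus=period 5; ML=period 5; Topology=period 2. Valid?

Invalid. Calculus is due by period 3.

Chem has to be in period 4 — holds.
ML is fixed at period 5 — holds.
Physics must fall between period 3 and period 4 — holds.
Calculus is due by period 3 — violated.
Topology must be no later than period 4 — holds.
Physics and Chem are paired (same period) — holds.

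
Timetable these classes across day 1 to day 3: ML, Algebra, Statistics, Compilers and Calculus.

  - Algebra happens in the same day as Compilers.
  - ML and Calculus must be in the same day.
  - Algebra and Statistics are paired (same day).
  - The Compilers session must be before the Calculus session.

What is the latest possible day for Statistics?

Statistics must be in the same day as Compilers, which can't be after day 2, so Statistics is at most day 2.
Statistics at day 2 is achievable: ML=day 3, Algebra=day 2, Compilers=day 2, Calculus=day 3, Statistics=day 2.

day 2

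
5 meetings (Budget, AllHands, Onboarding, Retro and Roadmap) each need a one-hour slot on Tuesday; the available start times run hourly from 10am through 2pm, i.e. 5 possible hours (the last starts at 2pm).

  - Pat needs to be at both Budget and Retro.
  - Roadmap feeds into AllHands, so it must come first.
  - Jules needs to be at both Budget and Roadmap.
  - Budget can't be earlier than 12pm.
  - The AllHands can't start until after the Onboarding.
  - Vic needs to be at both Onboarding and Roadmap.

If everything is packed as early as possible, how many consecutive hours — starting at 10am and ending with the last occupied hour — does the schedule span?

The precedence chain requires at least 2 distinct hours.
Budget can't be placed before 12pm — that is hour 3 counting from 10am — so the schedule must run through at least 3 hours.
3 works (last occupied hour: 12pm): for example Retro=10am; Budget=12pm; Roadmap=11am; Onboarding=10am; AllHands=12pm.

3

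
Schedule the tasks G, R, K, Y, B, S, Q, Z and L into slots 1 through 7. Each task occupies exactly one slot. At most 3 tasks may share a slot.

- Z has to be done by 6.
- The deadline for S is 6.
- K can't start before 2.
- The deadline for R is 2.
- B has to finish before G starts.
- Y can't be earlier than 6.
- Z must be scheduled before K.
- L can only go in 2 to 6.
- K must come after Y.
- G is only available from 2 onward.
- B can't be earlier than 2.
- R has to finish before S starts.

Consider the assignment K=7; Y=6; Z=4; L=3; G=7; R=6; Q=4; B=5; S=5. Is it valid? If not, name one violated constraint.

K can't start before 2 — holds.
The deadline for S is 6 — holds.
Y can't be earlier than 6 — holds.
B has to finish before G starts — holds.
The deadline for R is 2 — violated.
R has to finish before S starts — violated.
B can't be earlier than 2 — holds.
G is only available from 2 onward — holds.
At most 3 tasks may share a slot — holds.
Z has to be done by 6 — holds.
Z must be scheduled before K — holds.
K must come after Y — holds.
L can only go in 2 to 6 — holds.

No. The deadline for R is 2 is not satisfied.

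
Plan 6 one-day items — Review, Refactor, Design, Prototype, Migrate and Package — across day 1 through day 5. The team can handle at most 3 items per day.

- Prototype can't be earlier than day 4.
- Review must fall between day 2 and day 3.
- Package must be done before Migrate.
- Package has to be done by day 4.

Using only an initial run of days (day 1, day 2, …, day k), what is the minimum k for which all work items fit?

The precedence chain requires at least 2 distinct days.
With at most 3 per day and 6 work items, at least 2 days are needed.
Prototype can't be placed before day 4, so the schedule must run through at least day 4.
4 works (last occupied day: day 4): for example Migrate=day 2; Review=day 2; Package=day 1; Refactor=day 1; Design=day 1; Prototype=day 4.

4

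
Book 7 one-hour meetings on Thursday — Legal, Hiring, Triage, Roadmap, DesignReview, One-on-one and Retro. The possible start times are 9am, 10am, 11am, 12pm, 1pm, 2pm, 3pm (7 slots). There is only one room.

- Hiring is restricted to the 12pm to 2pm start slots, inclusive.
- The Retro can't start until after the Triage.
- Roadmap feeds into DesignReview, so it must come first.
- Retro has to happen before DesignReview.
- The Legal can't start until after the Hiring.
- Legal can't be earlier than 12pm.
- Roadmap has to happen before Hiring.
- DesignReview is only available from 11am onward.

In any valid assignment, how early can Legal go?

Legal is available from 12pm; precedence pushes Legal to at least 1pm.
Legal at 1pm is achievable: Triage -> 10am, DesignReview -> 2pm, One-on-one -> 3pm, Hiring -> 12pm, Legal -> 1pm, Retro -> 11am, Roadmap -> 9am.

1pm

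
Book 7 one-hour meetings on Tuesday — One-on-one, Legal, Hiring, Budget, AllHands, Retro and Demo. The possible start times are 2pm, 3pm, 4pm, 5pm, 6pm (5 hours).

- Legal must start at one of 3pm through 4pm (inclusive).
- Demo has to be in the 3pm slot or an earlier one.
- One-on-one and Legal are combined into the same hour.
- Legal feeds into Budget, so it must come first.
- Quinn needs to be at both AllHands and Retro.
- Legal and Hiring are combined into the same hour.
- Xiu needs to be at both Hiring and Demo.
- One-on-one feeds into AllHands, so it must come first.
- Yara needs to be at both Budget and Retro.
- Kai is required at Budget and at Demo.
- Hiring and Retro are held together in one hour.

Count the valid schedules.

17

Splitting on One-on-one: it can be 3pm (9), 4pm (8). Listing each branch's schedules as (Legal, Hiring, Budget, AllHands, Retro, Demo):
One-on-one=3pm: (3pm,3pm,4pm,4pm,3pm,2pm) (3pm,3pm,4pm,5pm,3pm,2pm) (3pm,3pm,4pm,6pm,3pm,2pm) (3pm,3pm,5pm,4pm,3pm,2pm) (3pm,3pm,5pm,5pm,3pm,2pm) (3pm,3pm,5pm,6pm,3pm,2pm) (3pm,3pm,6pm,4pm,3pm,2pm) (3pm,3pm,6pm,5pm,3pm,2pm) (3pm,3pm,6pm,6pm,3pm,2pm) — 9.
One-on-one=4pm: (4pm,4pm,5pm,5pm,4pm,2pm) (4pm,4pm,5pm,5pm,4pm,3pm) (4pm,4pm,5pm,6pm,4pm,2pm) (4pm,4pm,5pm,6pm,4pm,3pm) (4pm,4pm,6pm,5pm,4pm,2pm) (4pm,4pm,6pm,5pm,4pm,3pm) (4pm,4pm,6pm,6pm,4pm,2pm) (4pm,4pm,6pm,6pm,4pm,3pm) — 8.
Summing: 9 + 8 = 17.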